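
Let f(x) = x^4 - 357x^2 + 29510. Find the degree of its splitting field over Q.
[K : Q] = 4

Solving the quadratic in x^2: x^2 = (357 ± √(357^2 - 4·29510))/2 = (357 ± √9409)/2 = (357 ± 97)/2, giving x^2 = 130 or x^2 = 227. So f(x) = (x^2 - 130)(x^2 - 227) and the roots of f are ±√130, ±√227. Hence the splitting field is K = Q(√130, √227). Since 130 and 227 are distinct squarefree integers > 1, their product 29510 is not a perfect square, so √227 ∉ Q(√130). By the tower law [K:Q] = [Q(√130,√227):Q(√130)] · [Q(√130):Q] = 2 · 2 = 4.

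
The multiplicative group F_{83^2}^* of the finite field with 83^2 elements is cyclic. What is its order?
|F_{83^2}^*| = 6888

F_{83^2} has 83^2 = 6889 elements; its multiplicative group consists of all nonzero elements, so |F_{83^2}^*| = 6889 - 1 = 6888. (It is cyclic since any finite subgroup of the multiplicative group of a field is cyclic.)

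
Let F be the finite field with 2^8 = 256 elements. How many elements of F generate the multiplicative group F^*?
There are φ(255) = 128 primitive elements

F_q^* is cyclic of order q - 1 = 255. A cyclic group of order m has exactly φ(m) generators. Here m = 255 = 3 · 5 · 17, so the number of primitive elements is φ(255) = 128.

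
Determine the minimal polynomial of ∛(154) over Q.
m_α(x) = x^3 - 154

α satisfies α^3 = 154, so x^3 - 154 annihilates α. By the rational root test, a rational root p/q (in lowest terms) of x^3 - 154 would satisfy p^3 = 154 q^3, forcing q = 1 and p^3 = 154; but 154 is not a perfect cube, contradiction. A monic cubic over Q with no rational root is irreducible (any nontrivial factorization would include a linear factor). Hence x^3 - 154 is the minimal polynomial of α, and in particular [Q(α):Q] = 3.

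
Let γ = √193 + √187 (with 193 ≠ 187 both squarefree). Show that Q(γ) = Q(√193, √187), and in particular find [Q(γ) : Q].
[Q(γ) : Q] = 4 (equivalently, Q(γ) = Q(√193, √187))

Obviously Q(γ) ⊆ Q(√193, √187), and [Q(√193, √187):Q] = 4 (since 193, 187 are distinct squarefree integers > 1 with 36091 not a perfect square). To show equality we compute the minimal polynomial of γ. From γ = √193 + √187: γ^2 = 193 + 2√(36091) + 187 = 380 + 2√(36091), so γ^2 - 380 = 2√(36091); squaring, (γ^2 - 380)^2 = 4·36091, i.e. γ^4 - 760γ^2 + 144400 - 144364 = 0, i.e. γ^4 - 760γ^2 + 36 = 0. So γ is a root of x^4 - 760x^2 + 36. This polynomial is irreducible over Q: it has no rational root (each ±√193 ± √187 is irrational), and any factorization into two quadratics over Q would force √(36091) ∈ Q (pairing opposite roots) or √193, √187 ∈ Q (other pairings), all impossible. Hence [Q(γ):Q] = 4 = [Q(√193, √187):Q], so Q(γ) = Q(√193, √187).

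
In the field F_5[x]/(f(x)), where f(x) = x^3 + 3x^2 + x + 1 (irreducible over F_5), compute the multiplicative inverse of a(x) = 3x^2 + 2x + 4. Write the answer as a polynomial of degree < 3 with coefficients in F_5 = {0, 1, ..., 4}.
a(x)^(-1) ≡ 4x^2 + 4x (mod f(x))

Since f is irreducible over F_5, F_5[x]/(f) is a field and a(x) ≠ 0 has an inverse. Apply the extended Euclidean algorithm to f(x) and a(x) in F_5[x]: f(x) = (2x + 3)·a(x) + (2x + 4);  a(x) = (4x + 3)·(2x + 4) + (2). The last nonzero remainder is the constant 2 = gcd(f, a) in F_5. Back-substituting through the division chain expresses 2 = s(x)·a(x) + t(x)·f(x) with s(x) ≡ 3x^2 + 3x (mod f), so (3x^2 + 3x)·a(x) ≡ 2 (mod f). Multiplying by 2^(-1) ≡ 3 in F_5 gives a(x)^(-1) ≡ 3·(3x^2 + 3x) ≡ 4x^2 + 4x (mod f). Check: (3x^2 + 2x + 4)·(4x^2 + 4x) = 2x^4 + 4x^2 + x ≡ 1 (mod x^3 + 3x^2 + x + 1).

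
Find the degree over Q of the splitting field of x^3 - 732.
[K : Q] = 6

The roots of x^3 - 732 are ∛732, ω∛732, ω^2∛732 where ω = e^(2πi/3) is a primitive cube root of unity, so K = Q(∛732, ω). Now [Q(∛732):Q] = 3 (since 732 is not a perfect cube, x^3 - 732 is irreducible) and [Q(ω):Q] = 2. Both 2 and 3 divide [K:Q], and [K:Q] ≤ 3·2 = 6, so [K:Q] = 6. (Equivalently: Q(∛732) ⊂ R but ω ∉ R, so [K : Q(∛732)] = 2.)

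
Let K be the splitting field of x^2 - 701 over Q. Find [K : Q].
[K : Q] = 2

f(x) = x^2 - 701 factors as (x - √701)(x + √701). The splitting field is K = Q(√701). Since 701 is squarefree and > 1, it is not a perfect square, so x^2 - 701 is irreducible over Q and [Q(√701) : Q] = 2. Hence [K : Q] = 2.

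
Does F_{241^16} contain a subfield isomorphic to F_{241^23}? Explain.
No: F_{241^23} is not a subfield of F_{241^16}

F_{p^m} embeds in F_{p^n} iff m | n. Here 23 ∤ 16 (since 16 = 0·23 + 16 with remainder 16 ≠ 0), so F_{241^23} is not a subfield of F_{241^16}. Equivalently: if it were, the tower law would give 23 = [F_{241^23}:F_241] dividing [F_{241^16}:F_241] = 16, contradiction.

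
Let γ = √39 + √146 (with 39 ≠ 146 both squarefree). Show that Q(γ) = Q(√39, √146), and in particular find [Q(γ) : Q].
[Q(γ) : Q] = 4 (equivalently, Q(γ) = Q(√39, √146))

Obviously Q(γ) ⊆ Q(√39, √146), and [Q(√39, √146):Q] = 4 (since 39, 146 are distinct squarefree integers > 1 with 5694 not a perfect square). To show equality we compute the minimal polynomial of γ. From γ = √39 + √146: γ^2 = 39 + 2√(5694) + 146 = 185 + 2√(5694), so γ^2 - 185 = 2√(5694); squaring, (γ^2 - 185)^2 = 4·5694, i.e. γ^4 - 370γ^2 + 34225 - 22776 = 0, i.e. γ^4 - 370γ^2 + 11449 = 0. So γ is a root of x^4 - 370x^2 + 11449. This polynomial is irreducible over Q: it has no rational root (each ±√39 ± √146 is irrational), and any factorization into two quadratics over Q would force √(5694) ∈ Q (pairing opposite roots) or √39, √146 ∈ Q (other pairings), all impossible. Hence [Q(γ):Q] = 4 = [Q(√39, √146):Q], so Q(γ) = Q(√39, √146).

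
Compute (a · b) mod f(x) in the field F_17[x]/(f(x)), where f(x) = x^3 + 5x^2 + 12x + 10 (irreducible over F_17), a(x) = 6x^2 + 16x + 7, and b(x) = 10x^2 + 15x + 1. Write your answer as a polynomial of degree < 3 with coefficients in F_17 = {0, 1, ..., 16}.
a · b ≡ 16x^2 + 2x + 14 (mod f(x))

Multiply in F_17[x]: a(x)·b(x) = (6x^2 + 16x + 7)·(10x^2 + 15x + 1) = 9x^4 + 12x^3 + 10x^2 + 2x + 7. This has degree ≥ 3, so divide by f(x) over F_17: 9x^4 + 12x^3 + 10x^2 + 2x + 7 = (9x + 1)·(x^3 + 5x^2 + 12x + 10) + (16x^2 + 2x + 14). Hence a·b ≡ 16x^2 + 2x + 14 (mod f). (F_17[x]/(f) is a field with 17^3 = 4913 elements since f is irreducible of degree 3.)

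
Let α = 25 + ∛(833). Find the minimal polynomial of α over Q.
m_α(x) = x^3 - 75x^2 + 1875x - 16458

Set β = α - 25 = ∛(833), so β^3 = 833. Then (α - 25)^3 - 833 = 0, i.e. α is a root of g(x) = (x - 25)^3 - 833 = x^3 - 75x^2 + 1875x - 16458. Since g(x) = h(x - 25) where h(x) = x^3 - 833, and h is irreducible over Q (because 833 is not a perfect cube, so h has no rational root, and a monic cubic with no rational root is irreducible), g is also irreducible (irreducibility is preserved under the substitution x → x - 25). Hence m_α(x) = x^3 - 75x^2 + 1875x - 16458.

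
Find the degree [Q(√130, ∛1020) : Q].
[Q(√130, ∛1020) : Q] = 6

Let L = Q(√130, ∛1020). Since Q(√130) ⊂ L and [Q(√130):Q] = 2, the tower law gives 2 | [L:Q]. Likewise Q(∛1020) ⊂ L with [Q(∛1020):Q] = 3 (because 1020 is not a perfect cube), so 3 | [L:Q]. As gcd(2,3) = 1, [L:Q] is divisible by 6. Conversely L is generated over Q by √130 and ∛1020, so [L:Q] ≤ 2·3 = 6. Therefore [Q(√130, ∛1020) : Q] = 6.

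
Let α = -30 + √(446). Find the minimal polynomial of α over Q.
m_α(x) = x^2 + 60x + 454

From α + 30 = √(446), squaring gives (α + 30)^2 = 446, i.e. α^2 + 60α + 900 = 446, so α^2 + 60α + 454 = 0. The discriminant of x^2 + 60x + 454 is (60)^2 - 4·(454) = 3600 - 1816 = 1784, and 4·(446) is not a perfect square in Q since 446 is squarefree and ≠ 1. Hence x^2 + 60x + 454 is irreducible over Q and is the minimal polynomial of α.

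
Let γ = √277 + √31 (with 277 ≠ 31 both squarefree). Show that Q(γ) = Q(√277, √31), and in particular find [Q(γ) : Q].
[Q(γ) : Q] = 4 (equivalently, Q(γ) = Q(√277, √31))

Obviously Q(γ) ⊆ Q(√277, √31), and [Q(√277, √31):Q] = 4 (since 277, 31 are distinct squarefree integers > 1 with 8587 not a perfect square). To show equality we compute the minimal polynomial of γ. From γ = √277 + √31: γ^2 = 277 + 2√(8587) + 31 = 308 + 2√(8587), so γ^2 - 308 = 2√(8587); squaring, (γ^2 - 308)^2 = 4·8587, i.e. γ^4 - 616γ^2 + 94864 - 34348 = 0, i.e. γ^4 - 616γ^2 + 60516 = 0. So γ is a root of x^4 - 616x^2 + 60516. This polynomial is irreducible over Q: it has no rational root (each ±√277 ± √31 is irrational), and any factorization into two quadratics over Q would force √(8587) ∈ Q (pairing opposite roots) or √277, √31 ∈ Q (other pairings), all impossible. Hence [Q(γ):Q] = 4 = [Q(√277, √31):Q], so Q(γ) = Q(√277, √31).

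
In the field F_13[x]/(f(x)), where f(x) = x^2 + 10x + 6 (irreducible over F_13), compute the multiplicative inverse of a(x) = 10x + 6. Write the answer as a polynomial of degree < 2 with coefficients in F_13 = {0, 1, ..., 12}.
a(x)^(-1) ≡ 12x + 1 (mod f(x))

Since f is irreducible over F_13, F_13[x]/(f) is a field and a(x) ≠ 0 has an inverse. Apply the extended Euclidean algorithm to f(x) and a(x) in F_13[x]: f(x) = (4x + 9)·a(x) + (4). The last nonzero remainder is the constant 4 = gcd(f, a) in F_13. Back-substituting through the division chain expresses 4 = s(x)·a(x) + t(x)·f(x) with s(x) ≡ 9x + 4 (mod f), so (9x + 4)·a(x) ≡ 4 (mod f). Multiplying by 4^(-1) ≡ 10 in F_13 gives a(x)^(-1) ≡ 10·(9x + 4) ≡ 12x + 1 (mod f). Check: (10x + 6)·(12x + 1) = 3x^2 + 4x + 6 ≡ 1 (mod x^2 + 10x + 6).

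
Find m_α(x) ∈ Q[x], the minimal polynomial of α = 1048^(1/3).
m_α(x) = x^3 - 1048

α satisfies α^3 = 1048, so x^3 - 1048 annihilates α. By the rational root test, a rational root p/q (in lowest terms) of x^3 - 1048 would satisfy p^3 = 1048 q^3, forcing q = 1 and p^3 = 1048; but 1048 is not a perfect cube, contradiction. A monic cubic over Q with no rational root is irreducible (any nontrivial factorization would include a linear factor). Hence x^3 - 1048 is the minimal polynomial of α, and in particular [Q(α):Q] = 3.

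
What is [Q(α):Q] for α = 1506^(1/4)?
[Q(α):Q] = 4

α is a root of x^4 - 1506. By Eisenstein's criterion at the prime p = 2 (which divides the constant term 1506 but p^2 = 4 does not, since 1506 is squarefree), x^4 - 1506 is irreducible over Q. Hence [Q(α):Q] = 4.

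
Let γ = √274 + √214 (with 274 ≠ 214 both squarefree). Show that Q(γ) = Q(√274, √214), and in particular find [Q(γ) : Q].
[Q(γ) : Q] = 4 (equivalently, Q(γ) = Q(√274, √214))

Obviously Q(γ) ⊆ Q(√274, √214), and [Q(√274, √214):Q] = 4 (since 274, 214 are distinct squarefree integers > 1 with 58636 not a perfect square). To show equality we compute the minimal polynomial of γ. From γ = √274 + √214: γ^2 = 274 + 2√(58636) + 214 = 488 + 2√(58636), so γ^2 - 488 = 2√(58636); squaring, (γ^2 - 488)^2 = 4·58636, i.e. γ^4 - 976γ^2 + 238144 - 234544 = 0, i.e. γ^4 - 976γ^2 + 3600 = 0. So γ is a root of x^4 - 976x^2 + 3600. This polynomial is irreducible over Q: it has no rational root (each ±√274 ± √214 is irrational), and any factorization into two quadratics over Q would force √(58636) ∈ Q (pairing opposite roots) or √274, √214 ∈ Q (other pairings), all impossible. Hence [Q(γ):Q] = 4 = [Q(√274, √214):Q], so Q(γ) = Q(√274, √214).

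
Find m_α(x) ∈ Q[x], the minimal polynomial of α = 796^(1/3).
m_α(x) = x^3 - 796

α satisfies α^3 = 796, so x^3 - 796 annihilates α. By the rational root test, a rational root p/q (in lowest terms) of x^3 - 796 would satisfy p^3 = 796 q^3, forcing q = 1 and p^3 = 796; but 796 is not a perfect cube, contradiction. A monic cubic over Q with no rational root is irreducible (any nontrivial factorization would include a linear factor). Hence x^3 - 796 is the minimal polynomial of α, and in particular [Q(α):Q] = 3.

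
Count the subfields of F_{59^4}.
F_{59^4} has 3 subfields

The subfields of F_{p^n} are exactly the fields F_{p^d} for d | n (each is the fixed field of the unique index-d subgroup of Gal(F_{p^n}/F_p) ≅ Z/nZ). The divisors of n = 4 are {1, 2, 4}, giving 3 subfields: F_{59^1}, F_{59^2}, F_{59^4}.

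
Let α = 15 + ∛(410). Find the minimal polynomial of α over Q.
m_α(x) = x^3 - 45x^2 + 675x - 3785

Set β = α - 15 = ∛(410), so β^3 = 410. Then (α - 15)^3 - 410 = 0, i.e. α is a root of g(x) = (x - 15)^3 - 410 = x^3 - 45x^2 + 675x - 3785. Since g(x) = h(x - 15) where h(x) = x^3 - 410, and h is irreducible over Q (because 410 is not a perfect cube, so h has no rational root, and a monic cubic with no rational root is irreducible), g is also irreducible (irreducibility is preserved under the substitution x → x - 15). Hence m_α(x) = x^3 - 45x^2 + 675x - 3785.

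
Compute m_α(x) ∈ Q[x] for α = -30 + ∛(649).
m_α(x) = x^3 + 90x^2 + 2700x + 26351

Set β = α + 30 = ∛(649), so β^3 = 649. Then (α + 30)^3 - 649 = 0, i.e. α is a root of g(x) = (x + 30)^3 - 649 = x^3 + 90x^2 + 2700x + 26351. Since g(x) = h(x + 30) where h(x) = x^3 - 649, and h is irreducible over Q (because 649 is not a perfect cube, so h has no rational root, and a monic cubic with no rational root is irreducible), g is also irreducible (irreducibility is preserved under the substitution x → x + 30). Hence m_α(x) = x^3 + 90x^2 + 2700x + 26351.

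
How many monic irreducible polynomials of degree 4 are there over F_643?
There are 42734915538 monic irreducible polynomials of degree 4 over F_643

Each element of F_{643^4} that lies in no proper subfield is a root of exactly one monic irreducible of degree 4 over F_643, and each such polynomial has 4 distinct roots in F_{643^4}. By Möbius inversion the count is N_643(4) = (1/4) Σ_{d|4} μ(4/d) · 643^d = (1/4)(μ(4)·643^1 + μ(2)·643^2 + μ(1)·643^4) = 170939662152/4 = 42734915538.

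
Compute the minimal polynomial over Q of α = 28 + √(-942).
m_α(x) = x^2 - 56x + 1726

From α - 28 = √(-942), squaring gives (α - 28)^2 = -942, i.e. α^2 - 56α + 784 = -942, so α^2 - 56α + 1726 = 0. The discriminant of x^2 - 56x + 1726 is (-56)^2 - 4·(1726) = 3136 - 6904 = -3768, and 4·(-942) is not a perfect square in Q since -942 is squarefree and ≠ 1. Hence x^2 - 56x + 1726 is irreducible over Q and is the minimal polynomial of α.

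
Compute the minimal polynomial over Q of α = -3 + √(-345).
m_α(x) = x^2 + 6x + 354

From α + 3 = √(-345), squaring gives (α + 3)^2 = -345, i.e. α^2 + 6α + 9 = -345, so α^2 + 6α + 354 = 0. The discriminant of x^2 + 6x + 354 is (6)^2 - 4·(354) = 36 - 1416 = -1380, and 4·(-345) is not a perfect square in Q since -345 is squarefree and ≠ 1. Hence x^2 + 6x + 354 is irreducible over Q and is the minimal polynomial of α.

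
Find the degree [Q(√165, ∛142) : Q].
[Q(√165, ∛142) : Q] = 6

Let L = Q(√165, ∛142). Since Q(√165) ⊂ L and [Q(√165):Q] = 2, the tower law gives 2 | [L:Q]. Likewise Q(∛142) ⊂ L with [Q(∛142):Q] = 3 (because 142 is not a perfect cube), so 3 | [L:Q]. As gcd(2,3) = 1, [L:Q] is divisible by 6. Conversely L is generated over Q by √165 and ∛142, so [L:Q] ≤ 2·3 = 6. Therefore [Q(√165, ∛142) : Q] = 6.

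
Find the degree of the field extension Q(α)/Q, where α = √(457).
[Q(α):Q] = 2

[Q(α):Q] equals the degree of the minimal polynomial of α. Here α^2 = 457 and x^2 - 457 is irreducible (d = 457 is squarefree, ≠ 1, hence not a square), so deg(m_α) = 2. Thus [Q(α):Q] = 2.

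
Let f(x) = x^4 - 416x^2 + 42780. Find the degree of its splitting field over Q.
[K : Q] = 4

Solving the quadratic in x^2: x^2 = (416 ± √(416^2 - 4·42780))/2 = (416 ± √1936)/2 = (416 ± 44)/2, giving x^2 = 230 or x^2 = 186. So f(x) = (x^2 - 230)(x^2 - 186) and the roots of f are ±√230, ±√186. Hence the splitting field is K = Q(√230, √186). Since 230 and 186 are distinct squarefree integers > 1, their product 42780 is not a perfect square, so √186 ∉ Q(√230). By the tower law [K:Q] = [Q(√230,√186):Q(√230)] · [Q(√230):Q] = 2 · 2 = 4.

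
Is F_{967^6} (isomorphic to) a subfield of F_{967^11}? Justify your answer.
No: F_{967^6} is not a subfield of F_{967^11}

F_{p^m} embeds in F_{p^n} iff m | n. Here 6 ∤ 11 (since 11 = 1·6 + 5 with remainder 5 ≠ 0), so F_{967^6} is not a subfield of F_{967^11}. Equivalently: if it were, the tower law would give 6 = [F_{967^6}:F_967] dividing [F_{967^11}:F_967] = 11, contradiction.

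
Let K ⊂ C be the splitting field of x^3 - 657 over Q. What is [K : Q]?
[K : Q] = 6

The roots of x^3 - 657 are ∛657, ω∛657, ω^2∛657 where ω = e^(2πi/3) is a primitive cube root of unity, so K = Q(∛657, ω). Now [Q(∛657):Q] = 3 (since 657 is not a perfect cube, x^3 - 657 is irreducible) and [Q(ω):Q] = 2. Both 2 and 3 divide [K:Q], and [K:Q] ≤ 3·2 = 6, so [K:Q] = 6. (Equivalently: Q(∛657) ⊂ R but ω ∉ R, so [K : Q(∛657)] = 2.)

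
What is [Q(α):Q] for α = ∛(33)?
[Q(α):Q] = 3

The minimal polynomial of α is x^3 - 33, irreducible over Q since 33 is not a perfect cube (so x^3 - 33 has no rational root). Hence [Q(α):Q] = deg(m_α) = 3.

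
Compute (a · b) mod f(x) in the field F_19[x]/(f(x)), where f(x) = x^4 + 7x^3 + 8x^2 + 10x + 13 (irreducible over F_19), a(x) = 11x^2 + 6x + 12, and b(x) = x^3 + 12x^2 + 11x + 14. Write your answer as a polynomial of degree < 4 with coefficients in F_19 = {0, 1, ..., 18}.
a · b ≡ 13x^3 + 13x^2 + 14x + 2 (mod f(x))

Multiply in F_19[x]: a(x)·b(x) = (11x^2 + 6x + 12)·(x^3 + 12x^2 + 11x + 14) = 11x^5 + 5x^4 + 15x^3 + 3x^2 + 7x + 16. This has degree ≥ 4, so divide by f(x) over F_19: 11x^5 + 5x^4 + 15x^3 + 3x^2 + 7x + 16 = (11x + 4)·(x^4 + 7x^3 + 8x^2 + 10x + 13) + (13x^3 + 13x^2 + 14x + 2). Hence a·b ≡ 13x^3 + 13x^2 + 14x + 2 (mod f). (F_19[x]/(f) is a field with 19^4 = 130321 elements since f is irreducible of degree 4.)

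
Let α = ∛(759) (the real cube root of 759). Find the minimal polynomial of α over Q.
m_α(x) = x^3 - 759

α satisfies α^3 = 759, so x^3 - 759 annihilates α. By the rational root test, a rational root p/q (in lowest terms) of x^3 - 759 would satisfy p^3 = 759 q^3, forcing q = 1 and p^3 = 759; but 759 is not a perfect cube, contradiction. A monic cubic over Q with no rational root is irreducible (any nontrivial factorization would include a linear factor). Hence x^3 - 759 is the minimal polynomial of α, and in particular [Q(α):Q] = 3.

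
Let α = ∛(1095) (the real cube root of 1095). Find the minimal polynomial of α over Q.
m_α(x) = x^3 - 1095

α satisfies α^3 = 1095, so x^3 - 1095 annihilates α. By the rational root test, a rational root p/q (in lowest terms) of x^3 - 1095 would satisfy p^3 = 1095 q^3, forcing q = 1 and p^3 = 1095; but 1095 is not a perfect cube, contradiction. A monic cubic over Q with no rational root is irreducible (any nontrivial factorization would include a linear factor). Hence x^3 - 1095 is the minimal polynomial of α, and in particular [Q(α):Q] = 3.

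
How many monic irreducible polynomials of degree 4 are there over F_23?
There are 69828 monic irreducible polynomials of degree 4 over F_23

Each element of F_{23^4} that lies in no proper subfield is a root of exactly one monic irreducible of degree 4 over F_23, and each such polynomial has 4 distinct roots in F_{23^4}. By Möbius inversion the count is N_23(4) = (1/4) Σ_{d|4} μ(4/d) · 23^d = (1/4)(μ(4)·23^1 + μ(2)·23^2 + μ(1)·23^4) = 279312/4 = 69828.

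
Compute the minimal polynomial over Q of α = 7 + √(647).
m_α(x) = x^2 - 14x - 598

From α - 7 = √(647), squaring gives (α - 7)^2 = 647, i.e. α^2 - 14α + 49 = 647, so α^2 - 14α - 598 = 0. The discriminant of x^2 - 14x - 598 is (-14)^2 - 4·(-598) = 196 + 2392 = 2588, and 4·(647) is not a perfect square in Q since 647 is squarefree and ≠ 1. Hence x^2 - 14x - 598 is irreducible over Q and is the minimal polynomial of α.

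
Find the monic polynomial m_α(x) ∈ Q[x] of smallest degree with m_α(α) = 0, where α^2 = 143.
m_α(x) = x^2 - 143

α satisfies α^2 - 143 = 0, so x^2 - 143 annihilates α. Since d = 143 is squarefree and ≠ 1, it is not a perfect square in Q, so x^2 - 143 has no rational root and is therefore irreducible over Q (a degree-2 polynomial over a field is irreducible iff it has no root). Hence m_α(x) = x^2 - 143.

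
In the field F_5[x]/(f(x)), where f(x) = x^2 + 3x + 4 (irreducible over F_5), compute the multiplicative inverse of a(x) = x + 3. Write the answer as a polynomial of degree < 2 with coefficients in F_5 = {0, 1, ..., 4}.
a(x)^(-1) ≡ x (mod f(x))

Since f is irreducible over F_5, F_5[x]/(f) is a field and a(x) ≠ 0 has an inverse. Apply the extended Euclidean algorithm to f(x) and a(x) in F_5[x]: f(x) = (x)·a(x) + (4). The last nonzero remainder is the constant 4 = gcd(f, a) in F_5. Back-substituting through the division chain expresses 4 = s(x)·a(x) + t(x)·f(x) with s(x) ≡ 4x (mod f), so (4x)·a(x) ≡ 4 (mod f). Multiplying by 4^(-1) ≡ 4 in F_5 gives a(x)^(-1) ≡ 4·(4x) ≡ x (mod f). Check: (x + 3)·(x) = x^2 + 3x ≡ 1 (mod x^2 + 3x + 4).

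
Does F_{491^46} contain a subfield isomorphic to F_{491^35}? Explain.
No: F_{491^35} is not a subfield of F_{491^46}

F_{p^m} embeds in F_{p^n} iff m | n. Here 35 ∤ 46 (since 46 = 1·35 + 11 with remainder 11 ≠ 0), so F_{491^35} is not a subfield of F_{491^46}. Equivalently: if it were, the tower law would give 35 = [F_{491^35}:F_491] dividing [F_{491^46}:F_491] = 46, contradiction.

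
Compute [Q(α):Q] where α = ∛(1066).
[Q(α):Q] = 3

The minimal polynomial of α is x^3 - 1066, irreducible over Q since 1066 is not a perfect cube (so x^3 - 1066 has no rational root). Hence [Q(α):Q] = deg(m_α) = 3.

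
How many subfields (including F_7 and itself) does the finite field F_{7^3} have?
F_{7^3} has 2 subfields

The subfields of F_{p^n} are exactly the fields F_{p^d} for d | n (each is the fixed field of the unique index-d subgroup of Gal(F_{p^n}/F_p) ≅ Z/nZ). The divisors of n = 3 are {1, 3}, giving 2 subfields: F_{7^1}, F_{7^3}.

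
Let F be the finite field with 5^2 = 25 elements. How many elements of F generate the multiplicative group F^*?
There are φ(24) = 8 primitive elements

F_q^* is cyclic of order q - 1 = 24. A cyclic group of order m has exactly φ(m) generators. Here m = 24 = 2^3 · 3, so the number of primitive elements is φ(24) = 8.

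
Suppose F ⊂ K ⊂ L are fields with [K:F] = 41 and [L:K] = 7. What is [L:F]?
[L:F] = 287

The tower law says that for any tower of field extensions F ⊂ K ⊂ L with finite degrees, [L:F] = [L:K] · [K:F]. Here this gives [L:F] = 7 · 41 = 287.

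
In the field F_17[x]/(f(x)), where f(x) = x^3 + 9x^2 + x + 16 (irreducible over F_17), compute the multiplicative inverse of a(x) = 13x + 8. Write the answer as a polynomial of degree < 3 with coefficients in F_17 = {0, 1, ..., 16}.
a(x)^(-1) ≡ 12x^2 + 13x + 4 (mod f(x))

Since f is irreducible over F_17, F_17[x]/(f) is a field and a(x) ≠ 0 has an inverse. Apply the extended Euclidean algorithm to f(x) and a(x) in F_17[x]: f(x) = (4x^2 + 10x + 7)·a(x) + (11). The last nonzero remainder is the constant 11 = gcd(f, a) in F_17. Back-substituting through the division chain expresses 11 = s(x)·a(x) + t(x)·f(x) with s(x) ≡ 13x^2 + 7x + 10 (mod f), so (13x^2 + 7x + 10)·a(x) ≡ 11 (mod f). Multiplying by 11^(-1) ≡ 14 in F_17 gives a(x)^(-1) ≡ 14·(13x^2 + 7x + 10) ≡ 12x^2 + 13x + 4 (mod f). Check: (13x + 8)·(12x^2 + 13x + 4) = 3x^3 + 10x^2 + 3x + 15 ≡ 1 (mod x^3 + 9x^2 + x + 16).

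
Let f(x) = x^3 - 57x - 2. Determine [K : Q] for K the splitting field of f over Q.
[K : Q] = 6

By the rational root test, any rational root of the monic integer polynomial f(x) = x^3 - 57x - 2 must be an integer dividing the constant term -2, i.e. one of ±{1, 2}. Evaluating: f(1) = -58, f(-1) = 54, f(2) = -108, f(-2) = 104; none is 0, so f has no rational root and is therefore irreducible over Q (a cubic with no linear factor over a field is irreducible). For an irreducible cubic, the Galois group is A_3 or S_3 according as the discriminant disc(f) = -4a^3 - 27b^2 = -4·(-57)^3 - 27·(-2)^2 = 740664 is or is not a square in Q. Here disc(f) = 740664 is not a perfect square in Q, so the Galois group of f over Q is not contained in A_3 and must be all of S_3. The splitting field has degree |S_3| = 6 over Q, so [K : Q] = 6.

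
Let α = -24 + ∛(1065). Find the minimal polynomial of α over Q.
m_α(x) = x^3 + 72x^2 + 1728x + 12759

Set β = α + 24 = ∛(1065), so β^3 = 1065. Then (α + 24)^3 - 1065 = 0, i.e. α is a root of g(x) = (x + 24)^3 - 1065 = x^3 + 72x^2 + 1728x + 12759. Since g(x) = h(x + 24) where h(x) = x^3 - 1065, and h is irreducible over Q (because 1065 is not a perfect cube, so h has no rational root, and a monic cubic with no rational root is irreducible), g is also irreducible (irreducibility is preserved under the substitution x → x + 24). Hence m_α(x) = x^3 + 72x^2 + 1728x + 12759.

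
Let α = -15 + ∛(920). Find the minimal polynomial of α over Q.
m_α(x) = x^3 + 45x^2 + 675x + 2455

Set β = α + 15 = ∛(920), so β^3 = 920. Then (α + 15)^3 - 920 = 0, i.e. α is a root of g(x) = (x + 15)^3 - 920 = x^3 + 45x^2 + 675x + 2455. Since g(x) = h(x + 15) where h(x) = x^3 - 920, and h is irreducible over Q (because 920 is not a perfect cube, so h has no rational root, and a monic cubic with no rational root is irreducible), g is also irreducible (irreducibility is preserved under the substitution x → x + 15). Hence m_α(x) = x^3 + 45x^2 + 675x + 2455.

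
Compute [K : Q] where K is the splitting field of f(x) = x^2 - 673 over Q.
[K : Q] = 2

f(x) = x^2 - 673 factors as (x - √673)(x + √673). The splitting field is K = Q(√673). Since 673 is squarefree and > 1, it is not a perfect square, so x^2 - 673 is irreducible over Q and [Q(√673) : Q] = 2. Hence [K : Q] = 2.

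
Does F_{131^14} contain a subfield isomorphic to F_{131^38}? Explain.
No: F_{131^38} is not a subfield of F_{131^14}

F_{p^m} embeds in F_{p^n} iff m | n. Here 38 ∤ 14 (since 14 = 0·38 + 14 with remainder 14 ≠ 0), so F_{131^38} is not a subfield of F_{131^14}. Equivalently: if it were, the tower law would give 38 = [F_{131^38}:F_131] dividing [F_{131^14}:F_131] = 14, contradiction.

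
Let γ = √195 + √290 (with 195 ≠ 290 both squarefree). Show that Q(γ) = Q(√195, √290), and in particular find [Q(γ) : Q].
[Q(γ) : Q] = 4 (equivalently, Q(γ) = Q(√195, √290))

Obviously Q(γ) ⊆ Q(√195, √290), and [Q(√195, √290):Q] = 4 (since 195, 290 are distinct squarefree integers > 1 with 56550 not a perfect square). To show equality we compute the minimal polynomial of γ. From γ = √195 + √290: γ^2 = 195 + 2√(56550) + 290 = 485 + 2√(56550), so γ^2 - 485 = 2√(56550); squaring, (γ^2 - 485)^2 = 4·56550, i.e. γ^4 - 970γ^2 + 235225 - 226200 = 0, i.e. γ^4 - 970γ^2 + 9025 = 0. So γ is a root of x^4 - 970x^2 + 9025. This polynomial is irreducible over Q: it has no rational root (each ±√195 ± √290 is irrational), and any factorization into two quadratics over Q would force √(56550) ∈ Q (pairing opposite roots) or √195, √290 ∈ Q (other pairings), all impossible. Hence [Q(γ):Q] = 4 = [Q(√195, √290):Q], so Q(γ) = Q(√195, √290).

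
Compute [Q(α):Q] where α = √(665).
[Q(α):Q] = 2

[Q(α):Q] equals the degree of the minimal polynomial of α. Here α^2 = 665 and x^2 - 665 is irreducible (d = 665 is squarefree, ≠ 1, hence not a square), so deg(m_α) = 2. Thus [Q(α):Q] = 2.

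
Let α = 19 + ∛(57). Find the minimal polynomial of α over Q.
m_α(x) = x^3 - 57x^2 + 1083x - 6916

Set β = α - 19 = ∛(57), so β^3 = 57. Then (α - 19)^3 - 57 = 0, i.e. α is a root of g(x) = (x - 19)^3 - 57 = x^3 - 57x^2 + 1083x - 6916. Since g(x) = h(x - 19) where h(x) = x^3 - 57, and h is irreducible over Q (because 57 is not a perfect cube, so h has no rational root, and a monic cubic with no rational root is irreducible), g is also irreducible (irreducibility is preserved under the substitution x → x - 19). Hence m_α(x) = x^3 - 57x^2 + 1083x - 6916.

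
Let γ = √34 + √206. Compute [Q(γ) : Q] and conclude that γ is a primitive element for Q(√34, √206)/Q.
[Q(γ) : Q] = 4 (equivalently, Q(γ) = Q(√34, √206))

Obviously Q(γ) ⊆ Q(√34, √206), and [Q(√34, √206):Q] = 4 (since 34, 206 are distinct squarefree integers > 1 with 7004 not a perfect square). To show equality we compute the minimal polynomial of γ. From γ = √34 + √206: γ^2 = 34 + 2√(7004) + 206 = 240 + 2√(7004), so γ^2 - 240 = 2√(7004); squaring, (γ^2 - 240)^2 = 4·7004, i.e. γ^4 - 480γ^2 + 57600 - 28016 = 0, i.e. γ^4 - 480γ^2 + 29584 = 0. So γ is a root of x^4 - 480x^2 + 29584. This polynomial is irreducible over Q: it has no rational root (each ±√34 ± √206 is irrational), and any factorization into two quadratics over Q would force √(7004) ∈ Q (pairing opposite roots) or √34, √206 ∈ Q (other pairings), all impossible. Hence [Q(γ):Q] = 4 = [Q(√34, √206):Q], so Q(γ) = Q(√34, √206).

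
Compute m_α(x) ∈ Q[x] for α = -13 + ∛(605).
m_α(x) = x^3 + 39x^2 + 507x + 1592

Set β = α + 13 = ∛(605), so β^3 = 605. Then (α + 13)^3 - 605 = 0, i.e. α is a root of g(x) = (x + 13)^3 - 605 = x^3 + 39x^2 + 507x + 1592. Since g(x) = h(x + 13) where h(x) = x^3 - 605, and h is irreducible over Q (because 605 is not a perfect cube, so h has no rational root, and a monic cubic with no rational root is irreducible), g is also irreducible (irreducibility is preserved under the substitution x → x + 13). Hence m_α(x) = x^3 + 39x^2 + 507x + 1592.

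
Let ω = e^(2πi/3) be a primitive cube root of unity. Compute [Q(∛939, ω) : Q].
[Q(∛939, ω) : Q] = 6

[Q(∛939):Q] = 3 (min poly x^3 - 939, irreducible since 939 is not a perfect cube). [Q(ω):Q] = 2 (min poly x^2 + x + 1). Since Q(∛939) ⊂ R and ω ∉ R, we have ω ∉ Q(∛939), so x^2 + x + 1 remains irreducible over Q(∛939) and [Q(∛939, ω) : Q(∛939)] = 2. By the tower law, [Q(∛939, ω) : Q] = 3 · 2 = 6. (In fact Q(∛939, ω) is the splitting field of x^3 - 939 over Q.)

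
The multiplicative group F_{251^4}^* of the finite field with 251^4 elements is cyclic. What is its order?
|F_{251^4}^*| = 3969126000

F_{251^4} has 251^4 = 3969126001 elements; its multiplicative group consists of all nonzero elements, so |F_{251^4}^*| = 3969126001 - 1 = 3969126000. (It is cyclic since any finite subgroup of the multiplicative group of a field is cyclic.)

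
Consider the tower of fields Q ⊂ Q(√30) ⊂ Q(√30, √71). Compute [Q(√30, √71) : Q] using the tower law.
[Q(√30, √71) : Q] = 4

[Q(√30):Q] = 2 (min poly x^2 - 30, irreducible since 30 is squarefree > 1). For the top step, suppose √71 ∈ Q(√30), say √71 = c + d√30 with c, d ∈ Q. Squaring: 71 = c^2 + 30d^2 + 2cd√30. Since √30 ∉ Q this forces 2cd = 0. If d = 0 then √71 = c ∈ Q, contradicting 71 squarefree > 1. If c = 0 then 71 = 30d^2, so 30·71 = (30d)^2 is a perfect square in Q — but 30·71 = 2130 is not a perfect square (since 30 and 71 are distinct squarefree integers). Contradiction. Hence √71 ∉ Q(√30), so x^2 - 71 stays irreducible over Q(√30) and [Q(√30, √71) : Q(√30)] = 2. By the tower law, [Q(√30, √71) : Q] = 2 · 2 = 4.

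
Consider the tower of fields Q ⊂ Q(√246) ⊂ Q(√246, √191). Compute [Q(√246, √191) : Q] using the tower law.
[Q(√246, √191) : Q] = 4

[Q(√246):Q] = 2 (min poly x^2 - 246, irreducible since 246 is squarefree > 1). For the top step, suppose √191 ∈ Q(√246), say √191 = c + d√246 with c, d ∈ Q. Squaring: 191 = c^2 + 246d^2 + 2cd√246. Since √246 ∉ Q this forces 2cd = 0. If d = 0 then √191 = c ∈ Q, contradicting 191 squarefree > 1. If c = 0 then 191 = 246d^2, so 246·191 = (246d)^2 is a perfect square in Q — but 246·191 = 46986 is not a perfect square (since 246 and 191 are distinct squarefree integers). Contradiction. Hence √191 ∉ Q(√246), so x^2 - 191 stays irreducible over Q(√246) and [Q(√246, √191) : Q(√246)] = 2. By the tower law, [Q(√246, √191) : Q] = 2 · 2 = 4.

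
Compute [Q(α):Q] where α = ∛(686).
[Q(α):Q] = 3

The minimal polynomial of α is x^3 - 686, irreducible over Q since 686 is not a perfect cube (so x^3 - 686 has no rational root). Hence [Q(α):Q] = deg(m_α) = 3.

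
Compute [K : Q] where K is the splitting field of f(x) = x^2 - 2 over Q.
[K : Q] = 2

f(x) = x^2 - 2 factors as (x - √2)(x + √2). The splitting field is K = Q(√2). Since 2 is squarefree and > 1, it is not a perfect square, so x^2 - 2 is irreducible over Q and [Q(√2) : Q] = 2. Hence [K : Q] = 2.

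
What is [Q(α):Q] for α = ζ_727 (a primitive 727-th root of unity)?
[Q(α):Q] = 726

The minimal polynomial of ζ_727 over Q is the 727-th cyclotomic polynomial Φ_727(x), which is irreducible over Q and has degree φ(727) = 726. Hence [Q(α):Q] = φ(727) = 726.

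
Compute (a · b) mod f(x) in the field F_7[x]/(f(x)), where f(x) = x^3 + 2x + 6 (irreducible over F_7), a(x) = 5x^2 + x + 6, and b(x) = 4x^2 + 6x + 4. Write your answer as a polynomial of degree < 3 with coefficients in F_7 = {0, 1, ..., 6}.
a · b ≡ 3x^2 + 6x + 2 (mod f(x))

Multiply in F_7[x]: a(x)·b(x) = (5x^2 + x + 6)·(4x^2 + 6x + 4) = 6x^4 + 6x^3 + x^2 + 5x + 3. This has degree ≥ 3, so divide by f(x) over F_7: 6x^4 + 6x^3 + x^2 + 5x + 3 = (6x + 6)·(x^3 + 2x + 6) + (3x^2 + 6x + 2). Hence a·b ≡ 3x^2 + 6x + 2 (mod f). (F_7[x]/(f) is a field with 7^3 = 343 elements since f is irreducible of degree 3.)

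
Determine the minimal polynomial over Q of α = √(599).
m_α(x) = x^2 - 599

α satisfies α^2 - 599 = 0, so x^2 - 599 annihilates α. Since d = 599 is squarefree and ≠ 1, it is not a perfect square in Q, so x^2 - 599 has no rational root and is therefore irreducible over Q (a degree-2 polynomial over a field is irreducible iff it has no root). Hence m_α(x) = x^2 - 599.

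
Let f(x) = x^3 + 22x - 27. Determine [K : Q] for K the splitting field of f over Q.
[K : Q] = 6

By the rational root test, any rational root of the monic integer polynomial f(x) = x^3 + 22x - 27 must be an integer dividing the constant term -27, i.e. one of ±{1, 3, 9, 27}. Evaluating: f(1) = -4, f(-1) = -50, f(3) = 66, f(-3) = -120, f(9) = 900, f(-9) = -954, f(27) = 20250, f(-27) = -20304; none is 0, so f has no rational root and is therefore irreducible over Q (a cubic with no linear factor over a field is irreducible). For an irreducible cubic, the Galois group is A_3 or S_3 according as the discriminant disc(f) = -4a^3 - 27b^2 = -4·(22)^3 - 27·(-27)^2 = -62275 is or is not a square in Q. Here disc(f) = -62275 is not a perfect square in Q, so the Galois group of f over Q is not contained in A_3 and must be all of S_3. The splitting field has degree |S_3| = 6 over Q, so [K : Q] = 6.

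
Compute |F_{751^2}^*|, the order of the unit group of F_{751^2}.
|F_{751^2}^*| = 564000

F_{751^2} has 751^2 = 564001 elements; its multiplicative group consists of all nonzero elements, so |F_{751^2}^*| = 564001 - 1 = 564000. (It is cyclic since any finite subgroup of the multiplicative group of a field is cyclic.)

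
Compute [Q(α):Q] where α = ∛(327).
[Q(α):Q] = 3

The minimal polynomial of α is x^3 - 327, irreducible over Q since 327 is not a perfect cube (so x^3 - 327 has no rational root). Hence [Q(α):Q] = deg(m_α) = 3.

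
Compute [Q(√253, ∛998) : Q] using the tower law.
[Q(√253, ∛998) : Q] = 6

Let L = Q(√253, ∛998). Since Q(√253) ⊂ L and [Q(√253):Q] = 2, the tower law gives 2 | [L:Q]. Likewise Q(∛998) ⊂ L with [Q(∛998):Q] = 3 (because 998 is not a perfect cube), so 3 | [L:Q]. As gcd(2,3) = 1, [L:Q] is divisible by 6. Conversely L is generated over Q by √253 and ∛998, so [L:Q] ≤ 2·3 = 6. Therefore [Q(√253, ∛998) : Q] = 6.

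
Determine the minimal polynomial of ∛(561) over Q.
m_α(x) = x^3 - 561

α satisfies α^3 = 561, so x^3 - 561 annihilates α. By the rational root test, a rational root p/q (in lowest terms) of x^3 - 561 would satisfy p^3 = 561 q^3, forcing q = 1 and p^3 = 561; but 561 is not a perfect cube, contradiction. A monic cubic over Q with no rational root is irreducible (any nontrivial factorization would include a linear factor). Hence x^3 - 561 is the minimal polynomial of α, and in particular [Q(α):Q] = 3.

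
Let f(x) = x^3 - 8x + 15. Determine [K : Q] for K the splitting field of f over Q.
[K : Q] = 6

By the rational root test, any rational root of the monic integer polynomial f(x) = x^3 - 8x + 15 must be an integer dividing the constant term 15, i.e. one of ±{1, 3, 5, 15}. Evaluating: f(1) = 8, f(-1) = 22, f(3) = 18, f(-3) = 12, f(5) = 100, f(-5) = -70, f(15) = 3270, f(-15) = -3240; none is 0, so f has no rational root and is therefore irreducible over Q (a cubic with no linear factor over a field is irreducible). For an irreducible cubic, the Galois group is A_3 or S_3 according as the discriminant disc(f) = -4a^3 - 27b^2 = -4·(-8)^3 - 27·(15)^2 = -4027 is or is not a square in Q. Here disc(f) = -4027 is not a perfect square in Q, so the Galois group of f over Q is not contained in A_3 and must be all of S_3. The splitting field has degree |S_3| = 6 over Q, so [K : Q] = 6.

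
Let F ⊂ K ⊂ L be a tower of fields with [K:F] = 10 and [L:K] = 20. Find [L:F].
[L:F] = 200

The tower law says that for any tower of field extensions F ⊂ K ⊂ L with finite degrees, [L:F] = [L:K] · [K:F]. Here this gives [L:F] = 20 · 10 = 200.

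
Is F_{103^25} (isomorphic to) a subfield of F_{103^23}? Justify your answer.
No: F_{103^25} is not a subfield of F_{103^23}

F_{p^m} embeds in F_{p^n} iff m | n. Here 25 ∤ 23 (since 23 = 0·25 + 23 with remainder 23 ≠ 0), so F_{103^25} is not a subfield of F_{103^23}. Equivalently: if it were, the tower law would give 25 = [F_{103^25}:F_103] dividing [F_{103^23}:F_103] = 23, contradiction.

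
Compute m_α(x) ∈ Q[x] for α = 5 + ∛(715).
m_α(x) = x^3 - 15x^2 + 75x - 840

Set β = α - 5 = ∛(715), so β^3 = 715. Then (α - 5)^3 - 715 = 0, i.e. α is a root of g(x) = (x - 5)^3 - 715 = x^3 - 15x^2 + 75x - 840. Since g(x) = h(x - 5) where h(x) = x^3 - 715, and h is irreducible over Q (because 715 is not a perfect cube, so h has no rational root, and a monic cubic with no rational root is irreducible), g is also irreducible (irreducibility is preserved under the substitution x → x - 5). Hence m_α(x) = x^3 - 15x^2 + 75x - 840.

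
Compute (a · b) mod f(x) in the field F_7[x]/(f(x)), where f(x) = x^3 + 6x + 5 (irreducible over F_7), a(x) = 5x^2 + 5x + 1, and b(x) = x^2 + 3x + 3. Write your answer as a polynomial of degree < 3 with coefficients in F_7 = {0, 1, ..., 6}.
a · b ≡ x^2 + 6x + 1 (mod f(x))

Multiply in F_7[x]: a(x)·b(x) = (5x^2 + 5x + 1)·(x^2 + 3x + 3) = 5x^4 + 6x^3 + 3x^2 + 4x + 3. This has degree ≥ 3, so divide by f(x) over F_7: 5x^4 + 6x^3 + 3x^2 + 4x + 3 = (5x + 6)·(x^3 + 6x + 5) + (x^2 + 6x + 1). Hence a·b ≡ x^2 + 6x + 1 (mod f). (F_7[x]/(f) is a field with 7^3 = 343 elements since f is irreducible of degree 3.)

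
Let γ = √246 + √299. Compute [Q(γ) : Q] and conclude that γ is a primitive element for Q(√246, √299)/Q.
[Q(γ) : Q] = 4 (equivalently, Q(γ) = Q(√246, √299))

Obviously Q(γ) ⊆ Q(√246, √299), and [Q(√246, √299):Q] = 4 (since 246, 299 are distinct squarefree integers > 1 with 73554 not a perfect square). To show equality we compute the minimal polynomial of γ. From γ = √246 + √299: γ^2 = 246 + 2√(73554) + 299 = 545 + 2√(73554), so γ^2 - 545 = 2√(73554); squaring, (γ^2 - 545)^2 = 4·73554, i.e. γ^4 - 1090γ^2 + 297025 - 294216 = 0, i.e. γ^4 - 1090γ^2 + 2809 = 0. So γ is a root of x^4 - 1090x^2 + 2809. This polynomial is irreducible over Q: it has no rational root (each ±√246 ± √299 is irrational), and any factorization into two quadratics over Q would force √(73554) ∈ Q (pairing opposite roots) or √246, √299 ∈ Q (other pairings), all impossible. Hence [Q(γ):Q] = 4 = [Q(√246, √299):Q], so Q(γ) = Q(√246, √299).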